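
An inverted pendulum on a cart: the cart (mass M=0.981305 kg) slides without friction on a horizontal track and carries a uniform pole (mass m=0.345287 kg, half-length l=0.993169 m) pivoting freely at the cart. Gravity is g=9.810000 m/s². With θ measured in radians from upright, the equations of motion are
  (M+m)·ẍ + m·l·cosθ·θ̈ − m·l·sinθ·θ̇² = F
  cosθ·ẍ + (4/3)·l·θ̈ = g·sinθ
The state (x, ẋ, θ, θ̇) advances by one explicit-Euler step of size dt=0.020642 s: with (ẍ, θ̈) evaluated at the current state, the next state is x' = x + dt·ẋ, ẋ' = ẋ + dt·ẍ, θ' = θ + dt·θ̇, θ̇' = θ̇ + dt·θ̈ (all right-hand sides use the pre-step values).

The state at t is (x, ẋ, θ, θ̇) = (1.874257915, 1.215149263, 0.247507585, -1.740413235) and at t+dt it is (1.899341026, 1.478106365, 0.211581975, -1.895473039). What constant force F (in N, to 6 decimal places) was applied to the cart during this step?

F = 14.147362 N

ẍ = (ẋ'−ẋ)/dt = (1.478106365−1.215149263)/0.020642 = 12.738935
θ̈ = (θ̇'−θ̇)/dt = (-1.895473039−-1.740413235)/0.020642 = -7.511860
sinθ=0.244988, cosθ=0.969526
F = (M+m)·ẍ + m·l·cosθ·θ̈ − m·l·sinθ·θ̇² = 16.899370 + -2.497528 − 0.254480 = 14.147362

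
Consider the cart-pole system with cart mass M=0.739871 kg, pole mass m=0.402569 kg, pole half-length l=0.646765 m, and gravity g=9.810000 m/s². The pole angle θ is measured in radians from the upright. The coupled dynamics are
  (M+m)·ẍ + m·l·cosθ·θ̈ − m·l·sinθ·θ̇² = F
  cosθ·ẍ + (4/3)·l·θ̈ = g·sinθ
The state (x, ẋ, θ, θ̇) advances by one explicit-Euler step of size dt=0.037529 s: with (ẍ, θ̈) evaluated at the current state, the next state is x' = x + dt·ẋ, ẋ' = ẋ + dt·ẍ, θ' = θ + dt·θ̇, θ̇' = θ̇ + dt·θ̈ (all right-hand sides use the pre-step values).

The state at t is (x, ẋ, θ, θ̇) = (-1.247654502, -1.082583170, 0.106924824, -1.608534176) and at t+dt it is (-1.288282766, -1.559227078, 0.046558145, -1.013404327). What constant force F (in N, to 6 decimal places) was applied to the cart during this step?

ẍ = (ẋ'−ẋ)/dt = (-1.559227078−-1.082583170)/0.037529 = -12.700682
θ̈ = (θ̇'−θ̇)/dt = (-1.013404327−-1.608534176)/0.037529 = 15.857866
sinθ=0.106721, cosθ=0.994289
F = (M+m)·ẍ + m·l·cosθ·θ̈ − m·l·sinθ·θ̇² = -14.509768 + 4.105293 − 0.071895 = -10.476369

F = -10.476369 N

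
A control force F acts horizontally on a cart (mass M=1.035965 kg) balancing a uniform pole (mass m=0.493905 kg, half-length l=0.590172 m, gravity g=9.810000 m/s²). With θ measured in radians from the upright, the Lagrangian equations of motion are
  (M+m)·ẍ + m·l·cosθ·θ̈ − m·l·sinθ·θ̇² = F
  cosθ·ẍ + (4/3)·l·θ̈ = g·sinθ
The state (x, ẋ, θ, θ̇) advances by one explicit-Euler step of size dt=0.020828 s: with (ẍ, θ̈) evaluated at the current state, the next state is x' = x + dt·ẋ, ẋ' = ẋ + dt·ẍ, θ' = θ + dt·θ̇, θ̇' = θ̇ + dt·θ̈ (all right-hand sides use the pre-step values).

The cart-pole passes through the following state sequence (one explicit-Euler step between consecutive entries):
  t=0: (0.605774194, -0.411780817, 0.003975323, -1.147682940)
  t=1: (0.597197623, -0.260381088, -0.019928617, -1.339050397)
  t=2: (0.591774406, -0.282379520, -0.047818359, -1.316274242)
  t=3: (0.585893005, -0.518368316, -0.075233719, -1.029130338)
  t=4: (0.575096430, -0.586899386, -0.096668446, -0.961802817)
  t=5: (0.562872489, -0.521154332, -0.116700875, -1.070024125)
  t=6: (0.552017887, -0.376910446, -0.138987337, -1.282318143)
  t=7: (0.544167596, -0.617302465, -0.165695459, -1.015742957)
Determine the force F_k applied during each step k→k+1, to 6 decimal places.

step 0→1:
  ẍ = (ẋ'−ẋ)/dt = (-0.260381088−-0.411780817)/0.020828 = 7.269048
  θ̈ = (θ̇'−θ̇)/dt = (-1.339050397−-1.147682940)/0.020828 = -9.187990
  sinθ=0.003975, cosθ=0.999992
  F = (M+m)·ẍ + m·l·cosθ·θ̈ − m·l·sinθ·θ̇² = 11.120698 + -2.678176 − 0.001526 = 8.440996
step 1→2:
  ẍ = (ẋ'−ẋ)/dt = (-0.282379520−-0.260381088)/0.020828 = -1.056195
  θ̈ = (θ̇'−θ̇)/dt = (-1.316274242−-1.339050397)/0.020828 = 1.093535
  sinθ=-0.019927, cosθ=0.999801
  F = (M+m)·ẍ + m·l·cosθ·θ̈ − m·l·sinθ·θ̇² = -1.615841 + 0.318690 − -0.010415 = -1.286736
step 2→3:
  ẍ = (ẋ'−ẋ)/dt = (-0.518368316−-0.282379520)/0.020828 = -11.330363
  θ̈ = (θ̇'−θ̇)/dt = (-1.029130338−-1.316274242)/0.020828 = 13.786437
  sinθ=-0.047800, cosθ=0.998857
  F = (M+m)·ẍ + m·l·cosθ·θ̈ − m·l·sinθ·θ̇² = -17.333982 + 4.014000 − -0.024140 = -13.295842
step 3→4:
  ẍ = (ẋ'−ẋ)/dt = (-0.586899386−-0.518368316)/0.020828 = -3.290334
  θ̈ = (θ̇'−θ̇)/dt = (-0.961802817−-1.029130338)/0.020828 = 3.232549
  sinθ=-0.075163, cosθ=0.997171
  F = (M+m)·ẍ + m·l·cosθ·θ̈ − m·l·sinθ·θ̇² = -5.033783 + 0.939587 − -0.023204 = -4.070992
step 4→5:
  ẍ = (ẋ'−ẋ)/dt = (-0.521154332−-0.586899386)/0.020828 = 3.156571
  θ̈ = (θ̇'−θ̇)/dt = (-1.070024125−-0.961802817)/0.020828 = -5.195953
  sinθ=-0.096518, cosθ=0.995331
  F = (M+m)·ẍ + m·l·cosθ·θ̈ − m·l·sinθ·θ̇² = 4.829143 + -1.507491 − -0.026026 = 3.347677
step 5→6:
  ẍ = (ẋ'−ẋ)/dt = (-0.376910446−-0.521154332)/0.020828 = 6.925479
  θ̈ = (θ̇'−θ̇)/dt = (-1.282318143−-1.070024125)/0.020828 = -10.192722
  sinθ=-0.116436, cosθ=0.993198
  F = (M+m)·ẍ + m·l·cosθ·θ̈ − m·l·sinθ·θ̇² = 10.595083 + -2.950857 − -0.038859 = 7.683086
step 6→7:
  ẍ = (ẋ'−ẋ)/dt = (-0.617302465−-0.376910446)/0.020828 = -11.541772
  θ̈ = (θ̇'−θ̇)/dt = (-1.015742957−-1.282318143)/0.020828 = 12.798885
  sinθ=-0.138540, cosθ=0.990357
  F = (M+m)·ẍ + m·l·cosθ·θ̈ − m·l·sinθ·θ̇² = -17.657410 + 3.694757 − -0.066403 = -13.896250

F_0 = 8.440996 N
F_1 = -1.286736 N
F_2 = -13.295842 N
F_3 = -4.070992 N
F_4 = 3.347677 N
F_5 = 7.683086 N
F_6 = -13.896250 N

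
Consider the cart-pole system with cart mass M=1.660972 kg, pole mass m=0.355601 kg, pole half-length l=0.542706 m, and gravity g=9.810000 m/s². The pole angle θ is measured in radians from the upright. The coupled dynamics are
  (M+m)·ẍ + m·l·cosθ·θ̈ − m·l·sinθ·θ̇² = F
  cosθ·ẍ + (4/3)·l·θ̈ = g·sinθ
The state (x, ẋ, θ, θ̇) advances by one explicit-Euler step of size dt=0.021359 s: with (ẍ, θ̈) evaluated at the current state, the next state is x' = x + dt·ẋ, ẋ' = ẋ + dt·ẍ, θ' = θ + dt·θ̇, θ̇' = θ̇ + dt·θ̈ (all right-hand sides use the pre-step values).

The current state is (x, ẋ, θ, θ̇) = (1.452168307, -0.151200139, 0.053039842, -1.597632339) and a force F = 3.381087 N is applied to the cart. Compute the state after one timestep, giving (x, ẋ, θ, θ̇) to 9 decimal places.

(1.448938823, -0.111319463, 0.018916013, -1.637317182)

sinθ=0.053014977, cosθ=0.998593717
temp = (F + m·l·θ̇²·sinθ)/(M+m) = (3.381087 + 0.026114388)/2.016573 = 1.689599825
θ̈ = (g·sinθ − cosθ·temp)/(l·(4/3 − m·cos²θ/(M+m))) = -1.857991613
ẍ = temp − m·l·θ̈·cosθ/(M+m) = 1.867160271
Euler: x'=1.452168307+0.021359·-0.151200139=1.448938823, ẋ'=-0.151200139+0.021359·1.867160271=-0.111319463
       θ'=0.053039842+0.021359·-1.597632339=0.018916013, θ̇'=-1.597632339+0.021359·-1.857991613=-1.637317182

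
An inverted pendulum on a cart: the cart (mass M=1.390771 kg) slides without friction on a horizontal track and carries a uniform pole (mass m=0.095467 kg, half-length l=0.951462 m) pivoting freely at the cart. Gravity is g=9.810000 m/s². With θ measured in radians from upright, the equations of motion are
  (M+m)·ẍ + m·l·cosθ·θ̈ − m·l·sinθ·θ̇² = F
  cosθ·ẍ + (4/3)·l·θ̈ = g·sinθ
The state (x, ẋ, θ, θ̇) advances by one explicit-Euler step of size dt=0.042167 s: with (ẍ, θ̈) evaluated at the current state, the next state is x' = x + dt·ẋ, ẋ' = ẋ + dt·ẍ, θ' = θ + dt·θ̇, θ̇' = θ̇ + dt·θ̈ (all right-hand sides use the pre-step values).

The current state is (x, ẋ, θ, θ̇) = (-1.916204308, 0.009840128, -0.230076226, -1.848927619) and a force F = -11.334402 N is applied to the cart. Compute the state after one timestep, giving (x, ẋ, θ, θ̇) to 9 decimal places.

sinθ=-0.228051742, cosθ=0.973649014
temp = (F + m·l·θ̇²·sinθ)/(M+m) = (-11.334402 + -0.070813806)/1.486238 = -7.673882518
θ̈ = (g·sinθ − cosθ·temp)/(l·(4/3 − m·cos²θ/(M+m))) = 4.323593268
ẍ = temp − m·l·θ̈·cosθ/(M+m) = -7.931161094
Euler: x'=-1.916204308+0.042167·0.009840128=-1.915789379, ẋ'=0.009840128+0.042167·-7.931161094=-0.324593142
       θ'=-0.230076226+0.042167·-1.848927619=-0.308039957, θ̇'=-1.848927619+0.042167·4.323593268=-1.666614662

(-1.915789379, -0.324593142, -0.308039957, -1.666614662)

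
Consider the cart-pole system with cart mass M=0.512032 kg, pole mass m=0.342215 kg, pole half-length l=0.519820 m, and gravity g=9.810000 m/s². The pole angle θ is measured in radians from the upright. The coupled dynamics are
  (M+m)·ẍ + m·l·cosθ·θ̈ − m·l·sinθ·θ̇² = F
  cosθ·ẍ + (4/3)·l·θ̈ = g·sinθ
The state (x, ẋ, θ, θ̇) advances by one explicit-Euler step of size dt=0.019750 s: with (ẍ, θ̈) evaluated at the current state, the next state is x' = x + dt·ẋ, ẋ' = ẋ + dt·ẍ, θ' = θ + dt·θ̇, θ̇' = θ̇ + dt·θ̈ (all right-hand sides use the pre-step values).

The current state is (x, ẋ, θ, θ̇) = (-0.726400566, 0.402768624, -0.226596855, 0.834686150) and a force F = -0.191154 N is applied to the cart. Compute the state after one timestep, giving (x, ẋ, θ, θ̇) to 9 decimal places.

(-0.718445886, 0.413515021, -0.210111804, 0.756775264)

sinθ=-0.224662682, cosθ=0.974436596
temp = (F + m·l·θ̇²·sinθ)/(M+m) = (-0.191154 + -0.027843856)/0.854247 = -0.256363623
θ̈ = (g·sinθ − cosθ·temp)/(l·(4/3 − m·cos²θ/(M+m))) = -3.944854967
ẍ = temp − m·l·θ̈·cosθ/(M+m) = 0.544121364
Euler: x'=-0.726400566+0.019750·0.402768624=-0.718445886, ẋ'=0.402768624+0.019750·0.544121364=0.413515021
       θ'=-0.226596855+0.019750·0.834686150=-0.210111804, θ̇'=0.834686150+0.019750·-3.944854967=0.756775264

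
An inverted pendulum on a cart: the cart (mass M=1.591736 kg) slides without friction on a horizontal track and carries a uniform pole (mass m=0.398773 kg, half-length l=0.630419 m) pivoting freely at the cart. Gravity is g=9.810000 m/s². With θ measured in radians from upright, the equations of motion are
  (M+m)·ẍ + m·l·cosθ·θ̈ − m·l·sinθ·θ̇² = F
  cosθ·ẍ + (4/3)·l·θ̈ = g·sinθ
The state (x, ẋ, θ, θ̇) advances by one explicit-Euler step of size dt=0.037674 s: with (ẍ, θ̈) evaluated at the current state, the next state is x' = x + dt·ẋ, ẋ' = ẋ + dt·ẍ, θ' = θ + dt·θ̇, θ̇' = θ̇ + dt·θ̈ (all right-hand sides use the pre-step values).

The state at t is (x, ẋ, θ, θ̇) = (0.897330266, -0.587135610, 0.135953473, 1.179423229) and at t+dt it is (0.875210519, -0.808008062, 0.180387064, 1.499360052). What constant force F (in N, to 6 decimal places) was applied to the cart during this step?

F = -9.602011 N

ẍ = (ẋ'−ẋ)/dt = (-0.808008062−-0.587135610)/0.037674 = -5.862729
θ̈ = (θ̇'−θ̇)/dt = (1.499360052−1.179423229)/0.037674 = 8.492245
sinθ=0.135535, cosθ=0.990773
F = (M+m)·ẍ + m·l·cosθ·θ̈ − m·l·sinθ·θ̇² = -11.669815 + 2.115200 − 0.047396 = -9.602011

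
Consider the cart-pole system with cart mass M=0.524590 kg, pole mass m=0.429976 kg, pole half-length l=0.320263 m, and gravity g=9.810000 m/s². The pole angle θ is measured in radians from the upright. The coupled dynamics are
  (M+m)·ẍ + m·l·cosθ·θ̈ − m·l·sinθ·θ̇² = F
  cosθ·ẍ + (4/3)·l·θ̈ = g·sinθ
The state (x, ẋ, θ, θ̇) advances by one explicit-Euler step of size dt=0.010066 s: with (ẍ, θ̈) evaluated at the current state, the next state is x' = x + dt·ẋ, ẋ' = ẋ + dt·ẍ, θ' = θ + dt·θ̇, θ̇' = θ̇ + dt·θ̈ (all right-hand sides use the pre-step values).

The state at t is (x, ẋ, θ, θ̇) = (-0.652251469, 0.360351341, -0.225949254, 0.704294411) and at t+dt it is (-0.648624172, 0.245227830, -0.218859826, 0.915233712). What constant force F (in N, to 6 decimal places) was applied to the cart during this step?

F = -8.089589 N

ẍ = (ẋ'−ẋ)/dt = (0.245227830−0.360351341)/0.010066 = -11.436868
θ̈ = (θ̇'−θ̇)/dt = (0.915233712−0.704294411)/0.010066 = 20.955623
sinθ=-0.224032, cosθ=0.974582
F = (M+m)·ẍ + m·l·cosθ·θ̈ − m·l·sinθ·θ̇² = -10.917245 + 2.812353 − -0.015303 = -8.089589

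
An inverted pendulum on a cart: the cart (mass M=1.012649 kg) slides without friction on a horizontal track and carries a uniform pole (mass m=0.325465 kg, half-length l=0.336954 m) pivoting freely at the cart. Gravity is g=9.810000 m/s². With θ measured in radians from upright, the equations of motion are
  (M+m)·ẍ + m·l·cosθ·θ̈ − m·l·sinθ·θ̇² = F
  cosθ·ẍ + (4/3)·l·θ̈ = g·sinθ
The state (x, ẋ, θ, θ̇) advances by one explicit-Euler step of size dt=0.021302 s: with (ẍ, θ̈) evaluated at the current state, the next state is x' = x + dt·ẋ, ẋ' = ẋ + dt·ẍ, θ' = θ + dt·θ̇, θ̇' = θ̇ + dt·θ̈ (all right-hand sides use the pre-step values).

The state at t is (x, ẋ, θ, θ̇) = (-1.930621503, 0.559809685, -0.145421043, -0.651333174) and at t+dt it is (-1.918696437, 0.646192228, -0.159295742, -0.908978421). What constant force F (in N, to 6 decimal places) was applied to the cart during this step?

F = 4.120572 N

ẍ = (ẋ'−ẋ)/dt = (0.646192228−0.559809685)/0.021302 = 4.055138
θ̈ = (θ̇'−θ̇)/dt = (-0.908978421−-0.651333174)/0.021302 = -12.094885
sinθ=-0.144909, cosθ=0.989445
F = (M+m)·ẍ + m·l·cosθ·θ̈ − m·l·sinθ·θ̇² = 5.426237 + -1.312406 − -0.006742 = 4.120572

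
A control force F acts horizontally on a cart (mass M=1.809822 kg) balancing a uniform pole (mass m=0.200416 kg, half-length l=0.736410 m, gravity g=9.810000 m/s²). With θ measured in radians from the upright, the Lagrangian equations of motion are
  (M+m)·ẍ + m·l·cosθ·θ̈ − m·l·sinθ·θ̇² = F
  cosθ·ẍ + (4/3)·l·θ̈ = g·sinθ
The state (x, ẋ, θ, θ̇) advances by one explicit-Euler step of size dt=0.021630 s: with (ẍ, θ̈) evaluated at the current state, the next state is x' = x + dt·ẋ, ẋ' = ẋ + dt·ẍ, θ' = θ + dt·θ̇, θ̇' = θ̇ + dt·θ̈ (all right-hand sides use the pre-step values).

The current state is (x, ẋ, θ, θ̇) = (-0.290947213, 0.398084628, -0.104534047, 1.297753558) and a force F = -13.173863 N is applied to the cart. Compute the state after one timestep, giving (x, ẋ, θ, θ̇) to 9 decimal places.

sinθ=-0.104343771, cosθ=0.994541290
temp = (F + m·l·θ̇²·sinθ)/(M+m) = (-13.173863 + -0.025936003)/2.010238 = -6.566286680
θ̈ = (g·sinθ − cosθ·temp)/(l·(4/3 − m·cos²θ/(M+m))) = 6.056380727
ẍ = temp − m·l·θ̈·cosθ/(M+m) = -7.008508916
Euler: x'=-0.290947213+0.021630·0.398084628=-0.282336642, ẋ'=0.398084628+0.021630·-7.008508916=0.246490580
       θ'=-0.104534047+0.021630·1.297753558=-0.076463638, θ̇'=1.297753558+0.021630·6.056380727=1.428753073

(-0.282336642, 0.246490580, -0.076463638, 1.428753073)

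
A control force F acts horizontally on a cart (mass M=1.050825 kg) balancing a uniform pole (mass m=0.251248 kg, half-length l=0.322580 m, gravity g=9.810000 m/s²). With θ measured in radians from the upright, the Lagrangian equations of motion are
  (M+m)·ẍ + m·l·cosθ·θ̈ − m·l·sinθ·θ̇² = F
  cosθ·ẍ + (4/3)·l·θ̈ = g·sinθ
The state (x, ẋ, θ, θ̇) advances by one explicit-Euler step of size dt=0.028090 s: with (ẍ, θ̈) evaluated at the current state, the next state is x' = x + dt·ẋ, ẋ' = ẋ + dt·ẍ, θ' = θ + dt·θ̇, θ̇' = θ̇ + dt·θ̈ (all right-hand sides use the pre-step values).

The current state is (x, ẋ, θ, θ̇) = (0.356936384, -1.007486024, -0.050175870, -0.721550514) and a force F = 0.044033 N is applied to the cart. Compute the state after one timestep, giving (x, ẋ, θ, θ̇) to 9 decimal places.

(0.328636102, -1.004094532, -0.070444224, -0.761559267)

sinθ=-0.050154819, cosθ=0.998741455
temp = (F + m·l·θ̇²·sinθ)/(M+m) = (0.044033 + -0.002116344)/1.302073 = 0.032192248
θ̈ = (g·sinθ − cosθ·temp)/(l·(4/3 − m·cos²θ/(M+m))) = -1.424305892
ẍ = temp − m·l·θ̈·cosθ/(M+m) = 0.120736641
Euler: x'=0.356936384+0.028090·-1.007486024=0.328636102, ẋ'=-1.007486024+0.028090·0.120736641=-1.004094532
       θ'=-0.050175870+0.028090·-0.721550514=-0.070444224, θ̇'=-0.721550514+0.028090·-1.424305892=-0.761559267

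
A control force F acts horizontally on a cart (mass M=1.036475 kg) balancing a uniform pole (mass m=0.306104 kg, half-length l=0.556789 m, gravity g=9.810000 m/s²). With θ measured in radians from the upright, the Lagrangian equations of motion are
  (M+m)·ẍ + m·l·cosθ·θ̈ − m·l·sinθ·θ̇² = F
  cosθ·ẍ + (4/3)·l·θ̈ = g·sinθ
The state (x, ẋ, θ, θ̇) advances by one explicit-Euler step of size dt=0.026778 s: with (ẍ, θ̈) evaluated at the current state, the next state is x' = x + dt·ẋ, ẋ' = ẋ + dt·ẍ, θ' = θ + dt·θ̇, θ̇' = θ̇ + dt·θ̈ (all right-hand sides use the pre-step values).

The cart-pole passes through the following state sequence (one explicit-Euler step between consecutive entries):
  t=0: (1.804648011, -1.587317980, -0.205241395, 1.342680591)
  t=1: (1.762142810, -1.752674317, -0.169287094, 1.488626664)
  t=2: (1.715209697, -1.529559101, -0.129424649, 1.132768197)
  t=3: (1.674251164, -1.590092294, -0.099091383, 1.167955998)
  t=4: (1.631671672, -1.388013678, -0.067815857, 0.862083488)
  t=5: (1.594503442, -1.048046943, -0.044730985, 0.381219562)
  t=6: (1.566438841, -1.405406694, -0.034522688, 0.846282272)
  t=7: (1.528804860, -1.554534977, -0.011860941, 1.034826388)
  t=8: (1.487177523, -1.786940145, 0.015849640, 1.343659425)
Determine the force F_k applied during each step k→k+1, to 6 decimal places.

step 0→1:
  ẍ = (ẋ'−ẋ)/dt = (-1.752674317−-1.587317980)/0.026778 = -6.175082
  θ̈ = (θ̇'−θ̇)/dt = (1.488626664−1.342680591)/0.026778 = 5.450223
  sinθ=-0.203803, cosθ=0.979012
  F = (M+m)·ẍ + m·l·cosθ·θ̈ − m·l·sinθ·θ̇² = -8.290535 + 0.909414 − -0.062621 = -7.318500
step 1→2:
  ẍ = (ẋ'−ẋ)/dt = (-1.529559101−-1.752674317)/0.026778 = 8.332034
  θ̈ = (θ̇'−θ̇)/dt = (1.132768197−1.488626664)/0.026778 = -13.289210
  sinθ=-0.168480, cosθ=0.985705
  F = (M+m)·ẍ + m·l·cosθ·θ̈ − m·l·sinθ·θ̇² = 11.186414 + -2.232574 − -0.063632 = 9.017473
step 2→3:
  ẍ = (ẋ'−ẋ)/dt = (-1.590092294−-1.529559101)/0.026778 = -2.260557
  θ̈ = (θ̇'−θ̇)/dt = (1.167955998−1.132768197)/0.026778 = 1.314056
  sinθ=-0.129064, cosθ=0.991636
  F = (M+m)·ẍ + m·l·cosθ·θ̈ − m·l·sinθ·θ̇² = -3.034976 + 0.222088 − -0.028226 = -2.784662
step 3→4:
  ẍ = (ẋ'−ẋ)/dt = (-1.388013678−-1.590092294)/0.026778 = 7.546442
  θ̈ = (θ̇'−θ̇)/dt = (0.862083488−1.167955998)/0.026778 = -11.422530
  sinθ=-0.098929, cosθ=0.995094
  F = (M+m)·ẍ + m·l·cosθ·θ̈ − m·l·sinθ·θ̇² = 10.131694 + -1.937253 − -0.023001 = 8.217442
step 4→5:
  ẍ = (ẋ'−ẋ)/dt = (-1.048046943−-1.388013678)/0.026778 = 12.695748
  θ̈ = (θ̇'−θ̇)/dt = (0.381219562−0.862083488)/0.026778 = -17.957425
  sinθ=-0.067764, cosθ=0.997701
  F = (M+m)·ẍ + m·l·cosθ·θ̈ − m·l·sinθ·θ̇² = 17.045044 + -3.053545 − -0.008583 = 14.000083
step 5→6:
  ẍ = (ẋ'−ẋ)/dt = (-1.405406694−-1.048046943)/0.026778 = -13.345274
  θ̈ = (θ̇'−θ̇)/dt = (0.846282272−0.381219562)/0.026778 = 17.367343
  sinθ=-0.044716, cosθ=0.999000
  F = (M+m)·ẍ + m·l·cosθ·θ̈ − m·l·sinθ·θ̇² = -17.917085 + 2.957048 − -0.001108 = -14.958929
step 6→7:
  ẍ = (ẋ'−ẋ)/dt = (-1.554534977−-1.405406694)/0.026778 = -5.569060
  θ̈ = (θ̇'−θ̇)/dt = (1.034826388−0.846282272)/0.026778 = 7.041008
  sinθ=-0.034516, cosθ=0.999404
  F = (M+m)·ẍ + m·l·cosθ·θ̈ − m·l·sinθ·θ̇² = -7.476903 + 1.199322 − -0.004213 = -6.273368
step 7→8:
  ẍ = (ẋ'−ẋ)/dt = (-1.786940145−-1.554534977)/0.026778 = -8.678959
  θ̈ = (θ̇'−θ̇)/dt = (1.343659425−1.034826388)/0.026778 = 11.533088
  sinθ=-0.011861, cosθ=0.999930
  F = (M+m)·ẍ + m·l·cosθ·θ̈ − m·l·sinθ·θ̇² = -11.652188 + 1.965508 − -0.002165 = -9.684516

F_0 = -7.318500 N
F_1 = 9.017473 N
F_2 = -2.784662 N
F_3 = 8.217442 N
F_4 = 14.000083 N
F_5 = -14.958929 N
F_6 = -6.273368 N
F_7 = -9.684516 N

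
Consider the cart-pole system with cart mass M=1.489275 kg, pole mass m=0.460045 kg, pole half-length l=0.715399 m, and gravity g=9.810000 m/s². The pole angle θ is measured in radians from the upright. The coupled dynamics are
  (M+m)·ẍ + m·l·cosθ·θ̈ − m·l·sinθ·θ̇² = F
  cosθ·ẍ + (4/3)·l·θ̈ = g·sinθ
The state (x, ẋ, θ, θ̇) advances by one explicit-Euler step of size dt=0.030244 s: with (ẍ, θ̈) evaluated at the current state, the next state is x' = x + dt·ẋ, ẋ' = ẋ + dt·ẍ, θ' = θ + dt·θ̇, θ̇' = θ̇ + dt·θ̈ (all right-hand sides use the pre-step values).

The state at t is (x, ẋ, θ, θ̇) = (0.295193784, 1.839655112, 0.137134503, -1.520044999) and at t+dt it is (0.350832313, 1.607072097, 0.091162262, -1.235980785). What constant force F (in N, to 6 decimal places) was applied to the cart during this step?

F = -12.032484 N

ẍ = (ẋ'−ẋ)/dt = (1.607072097−1.839655112)/0.030244 = -7.690220
θ̈ = (θ̇'−θ̇)/dt = (-1.235980785−-1.520044999)/0.030244 = 9.392415
sinθ=0.136705, cosθ=0.990612
F = (M+m)·ẍ + m·l·cosθ·θ̈ − m·l·sinθ·θ̇² = -14.990700 + 3.062171 − 0.103955 = -12.032484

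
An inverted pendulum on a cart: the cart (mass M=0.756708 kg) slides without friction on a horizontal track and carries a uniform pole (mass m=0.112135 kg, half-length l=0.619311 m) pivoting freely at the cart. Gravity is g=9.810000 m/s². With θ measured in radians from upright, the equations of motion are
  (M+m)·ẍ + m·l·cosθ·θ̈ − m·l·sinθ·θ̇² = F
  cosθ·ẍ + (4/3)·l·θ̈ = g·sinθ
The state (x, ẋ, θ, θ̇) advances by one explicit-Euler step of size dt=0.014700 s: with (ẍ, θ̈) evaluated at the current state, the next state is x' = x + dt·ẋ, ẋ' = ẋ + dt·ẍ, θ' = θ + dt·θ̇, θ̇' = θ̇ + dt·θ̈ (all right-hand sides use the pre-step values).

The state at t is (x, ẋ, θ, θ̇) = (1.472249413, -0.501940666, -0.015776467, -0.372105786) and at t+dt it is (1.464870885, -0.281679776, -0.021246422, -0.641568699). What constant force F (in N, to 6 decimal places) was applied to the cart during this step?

F = 11.745813 N

ẍ = (ẋ'−ẋ)/dt = (-0.281679776−-0.501940666)/0.014700 = 14.983734
θ̈ = (θ̇'−θ̇)/dt = (-0.641568699−-0.372105786)/0.014700 = -18.330810
sinθ=-0.015776, cosθ=0.999876
F = (M+m)·ẍ + m·l·cosθ·θ̈ − m·l·sinθ·θ̇² = 13.018512 + -1.272851 − -0.000152 = 11.745813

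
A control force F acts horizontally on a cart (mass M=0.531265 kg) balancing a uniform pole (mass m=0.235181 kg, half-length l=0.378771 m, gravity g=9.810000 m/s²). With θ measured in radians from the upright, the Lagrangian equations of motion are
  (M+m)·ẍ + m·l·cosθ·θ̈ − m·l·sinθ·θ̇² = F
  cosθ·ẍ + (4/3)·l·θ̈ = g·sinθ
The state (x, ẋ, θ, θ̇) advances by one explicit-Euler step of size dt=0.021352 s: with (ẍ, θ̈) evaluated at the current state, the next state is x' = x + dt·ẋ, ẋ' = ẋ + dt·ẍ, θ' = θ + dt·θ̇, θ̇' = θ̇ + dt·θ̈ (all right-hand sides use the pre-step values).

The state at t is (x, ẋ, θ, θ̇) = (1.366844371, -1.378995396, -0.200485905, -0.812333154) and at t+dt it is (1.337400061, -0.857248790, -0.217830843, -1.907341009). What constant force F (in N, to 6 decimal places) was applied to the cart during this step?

ẍ = (ẋ'−ẋ)/dt = (-0.857248790−-1.378995396)/0.021352 = 24.435491
θ̈ = (θ̇'−θ̇)/dt = (-1.907341009−-0.812333154)/0.021352 = -51.283620
sinθ=-0.199146, cosθ=0.979970
F = (M+m)·ẍ + m·l·cosθ·θ̈ − m·l·sinθ·θ̇² = 18.728484 + -4.476828 − -0.011706 = 14.263363

F = 14.263363 N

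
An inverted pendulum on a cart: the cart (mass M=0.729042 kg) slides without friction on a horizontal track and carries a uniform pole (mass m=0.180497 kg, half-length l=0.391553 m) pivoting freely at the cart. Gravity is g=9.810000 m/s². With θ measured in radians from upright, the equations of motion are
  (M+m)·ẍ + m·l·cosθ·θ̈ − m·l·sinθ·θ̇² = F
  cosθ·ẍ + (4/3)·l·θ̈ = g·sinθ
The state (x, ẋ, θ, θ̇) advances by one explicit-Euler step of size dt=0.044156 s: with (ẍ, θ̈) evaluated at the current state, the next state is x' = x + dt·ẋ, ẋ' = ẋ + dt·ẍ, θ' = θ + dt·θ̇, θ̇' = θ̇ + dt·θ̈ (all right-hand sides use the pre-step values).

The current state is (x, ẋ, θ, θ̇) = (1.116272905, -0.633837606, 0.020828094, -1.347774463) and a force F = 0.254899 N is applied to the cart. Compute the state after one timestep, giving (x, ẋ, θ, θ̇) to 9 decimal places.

sinθ=0.020826588, cosθ=0.999783103
temp = (F + m·l·θ̇²·sinθ)/(M+m) = (0.254899 + 0.002673703)/0.909539 = 0.283190388
θ̈ = (g·sinθ − cosθ·temp)/(l·(4/3 − m·cos²θ/(M+m))) = -0.177362597
ẍ = temp − m·l·θ̈·cosθ/(M+m) = 0.296969051
Euler: x'=1.116272905+0.044156·-0.633837606=1.088285172, ẋ'=-0.633837606+0.044156·0.296969051=-0.620724641
       θ'=0.020828094+0.044156·-1.347774463=-0.038684235, θ̇'=-1.347774463+0.044156·-0.177362597=-1.355606086

(1.088285172, -0.620724641, -0.038684235, -1.355606086)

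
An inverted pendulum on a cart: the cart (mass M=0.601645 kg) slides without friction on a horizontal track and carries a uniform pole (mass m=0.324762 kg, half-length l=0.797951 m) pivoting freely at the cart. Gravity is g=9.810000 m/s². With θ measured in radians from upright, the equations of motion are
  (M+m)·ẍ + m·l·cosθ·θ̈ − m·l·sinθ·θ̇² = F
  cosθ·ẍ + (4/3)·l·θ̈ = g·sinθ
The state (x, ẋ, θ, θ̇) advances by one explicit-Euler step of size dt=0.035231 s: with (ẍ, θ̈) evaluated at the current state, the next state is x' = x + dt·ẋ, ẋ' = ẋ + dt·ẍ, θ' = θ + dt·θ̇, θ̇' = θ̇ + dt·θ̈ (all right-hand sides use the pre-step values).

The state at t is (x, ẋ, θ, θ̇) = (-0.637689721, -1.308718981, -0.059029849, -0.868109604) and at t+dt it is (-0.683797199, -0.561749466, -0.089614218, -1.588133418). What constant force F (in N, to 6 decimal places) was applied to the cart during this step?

ẍ = (ẋ'−ẋ)/dt = (-0.561749466−-1.308718981)/0.035231 = 21.202053
θ̈ = (θ̇'−θ̇)/dt = (-1.588133418−-0.868109604)/0.035231 = -20.437223
sinθ=-0.058996, cosθ=0.998258
F = (M+m)·ẍ + m·l·cosθ·θ̈ − m·l·sinθ·θ̇² = 19.641730 + -5.286962 − -0.011522 = 14.366289

F = 14.366289 N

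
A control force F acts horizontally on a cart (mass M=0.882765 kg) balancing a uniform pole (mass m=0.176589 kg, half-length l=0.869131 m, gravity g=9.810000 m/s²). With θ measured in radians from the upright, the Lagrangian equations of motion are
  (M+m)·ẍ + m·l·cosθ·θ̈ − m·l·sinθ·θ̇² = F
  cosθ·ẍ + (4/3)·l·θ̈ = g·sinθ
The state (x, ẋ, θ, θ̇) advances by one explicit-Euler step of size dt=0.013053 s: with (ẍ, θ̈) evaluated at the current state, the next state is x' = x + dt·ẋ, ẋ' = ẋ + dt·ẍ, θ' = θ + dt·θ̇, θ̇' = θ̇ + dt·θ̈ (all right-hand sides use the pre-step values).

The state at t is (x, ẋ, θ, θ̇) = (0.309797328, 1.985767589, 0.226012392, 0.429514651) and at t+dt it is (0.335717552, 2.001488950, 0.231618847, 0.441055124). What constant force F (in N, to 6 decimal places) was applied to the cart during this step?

F = 1.401811 N

ẍ = (ẋ'−ẋ)/dt = (2.001488950−1.985767589)/0.013053 = 1.204425
θ̈ = (θ̇'−θ̇)/dt = (0.441055124−0.429514651)/0.013053 = 0.884124
sinθ=0.224093, cosθ=0.974568
F = (M+m)·ẍ + m·l·cosθ·θ̈ − m·l·sinθ·θ̇² = 1.275913 + 0.132243 − 0.006345 = 1.401811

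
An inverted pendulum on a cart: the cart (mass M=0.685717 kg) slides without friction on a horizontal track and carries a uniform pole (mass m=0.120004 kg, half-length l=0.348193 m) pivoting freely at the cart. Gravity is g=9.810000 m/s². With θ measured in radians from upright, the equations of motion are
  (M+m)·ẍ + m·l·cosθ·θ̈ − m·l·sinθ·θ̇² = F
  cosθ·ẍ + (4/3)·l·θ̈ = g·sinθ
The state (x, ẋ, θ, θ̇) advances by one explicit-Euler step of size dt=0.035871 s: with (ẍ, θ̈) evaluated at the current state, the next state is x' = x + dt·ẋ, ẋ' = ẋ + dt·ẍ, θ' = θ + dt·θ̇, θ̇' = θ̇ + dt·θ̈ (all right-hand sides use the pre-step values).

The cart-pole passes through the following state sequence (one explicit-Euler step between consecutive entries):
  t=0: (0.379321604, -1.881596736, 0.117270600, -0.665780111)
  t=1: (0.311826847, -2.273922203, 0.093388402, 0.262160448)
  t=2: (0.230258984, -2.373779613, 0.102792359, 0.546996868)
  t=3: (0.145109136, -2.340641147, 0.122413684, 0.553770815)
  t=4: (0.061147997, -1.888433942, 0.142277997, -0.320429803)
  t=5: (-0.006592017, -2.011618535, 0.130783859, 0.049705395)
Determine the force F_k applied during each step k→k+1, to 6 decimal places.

F_0 = -7.740942 N
F_1 = -1.912880 N
F_2 = 0.750910 N
F_3 = 9.145047 N
F_4 = -2.340737 N

step 0→1:
  ẍ = (ẋ'−ẋ)/dt = (-2.273922203−-1.881596736)/0.035871 = -10.937121
  θ̈ = (θ̇'−θ̇)/dt = (0.262160448−-0.665780111)/0.035871 = 25.868823
  sinθ=0.117002, cosθ=0.993132
  F = (M+m)·ẍ + m·l·cosθ·θ̈ − m·l·sinθ·θ̇² = -8.812268 + 1.073493 − 0.002167 = -7.740942
step 1→2:
  ẍ = (ẋ'−ẋ)/dt = (-2.373779613−-2.273922203)/0.035871 = -2.783792
  θ̈ = (θ̇'−θ̇)/dt = (0.546996868−0.262160448)/0.035871 = 7.940577
  sinθ=0.093253, cosθ=0.995642
  F = (M+m)·ẍ + m·l·cosθ·θ̈ − m·l·sinθ·θ̇² = -2.242960 + 0.330348 − 0.000268 = -1.912880
step 2→3:
  ẍ = (ẋ'−ẋ)/dt = (-2.340641147−-2.373779613)/0.035871 = 0.923823
  θ̈ = (θ̇'−θ̇)/dt = (0.553770815−0.546996868)/0.035871 = 0.188842
  sinθ=0.102611, cosθ=0.994722
  F = (M+m)·ẍ + m·l·cosθ·θ̈ − m·l·sinθ·θ̇² = 0.744344 + 0.007849 − 0.001283 = 0.750910
step 3→4:
  ẍ = (ẋ'−ẋ)/dt = (-1.888433942−-2.340641147)/0.035871 = 12.606484
  θ̈ = (θ̇'−θ̇)/dt = (-0.320429803−0.553770815)/0.035871 = -24.370679
  sinθ=0.122108, cosθ=0.992517
  F = (M+m)·ẍ + m·l·cosθ·θ̈ − m·l·sinθ·θ̇² = 10.157309 + -1.010698 − 0.001565 = 9.145047
step 4→5:
  ẍ = (ẋ'−ẋ)/dt = (-2.011618535−-1.888433942)/0.035871 = -3.434100
  θ̈ = (θ̇'−θ̇)/dt = (0.049705395−-0.320429803)/0.035871 = 10.318508
  sinθ=0.141798, cosθ=0.989896
  F = (M+m)·ẍ + m·l·cosθ·θ̈ − m·l·sinθ·θ̇² = -2.766926 + 0.426798 − 0.000608 = -2.340737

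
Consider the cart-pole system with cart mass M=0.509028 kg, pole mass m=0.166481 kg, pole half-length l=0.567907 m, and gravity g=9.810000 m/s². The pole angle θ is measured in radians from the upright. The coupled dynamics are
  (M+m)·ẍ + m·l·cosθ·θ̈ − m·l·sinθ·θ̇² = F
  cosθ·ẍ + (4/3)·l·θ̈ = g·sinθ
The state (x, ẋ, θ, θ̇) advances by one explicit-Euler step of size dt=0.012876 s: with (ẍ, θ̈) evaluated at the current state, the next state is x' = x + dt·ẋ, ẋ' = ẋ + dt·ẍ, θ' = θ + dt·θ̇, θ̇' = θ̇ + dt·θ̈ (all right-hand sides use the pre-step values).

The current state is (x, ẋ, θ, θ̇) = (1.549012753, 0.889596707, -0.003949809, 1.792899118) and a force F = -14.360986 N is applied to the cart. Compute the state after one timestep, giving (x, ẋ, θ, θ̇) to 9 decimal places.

sinθ=-0.003949799, cosθ=0.999992200
temp = (F + m·l·θ̇²·sinθ)/(M+m) = (-14.360986 + -0.001200407)/0.675509 = -21.261280615
θ̈ = (g·sinθ − cosθ·temp)/(l·(4/3 − m·cos²θ/(M+m))) = 34.382163959
ẍ = temp − m·l·θ̈·cosθ/(M+m) = -26.073446361
Euler: x'=1.549012753+0.012876·0.889596707=1.560467200, ẋ'=0.889596707+0.012876·-26.073446361=0.553875012
       θ'=-0.003949809+0.012876·1.792899118=0.019135560, θ̇'=1.792899118+0.012876·34.382163959=2.235603861

(1.560467200, 0.553875012, 0.019135560, 2.235603861)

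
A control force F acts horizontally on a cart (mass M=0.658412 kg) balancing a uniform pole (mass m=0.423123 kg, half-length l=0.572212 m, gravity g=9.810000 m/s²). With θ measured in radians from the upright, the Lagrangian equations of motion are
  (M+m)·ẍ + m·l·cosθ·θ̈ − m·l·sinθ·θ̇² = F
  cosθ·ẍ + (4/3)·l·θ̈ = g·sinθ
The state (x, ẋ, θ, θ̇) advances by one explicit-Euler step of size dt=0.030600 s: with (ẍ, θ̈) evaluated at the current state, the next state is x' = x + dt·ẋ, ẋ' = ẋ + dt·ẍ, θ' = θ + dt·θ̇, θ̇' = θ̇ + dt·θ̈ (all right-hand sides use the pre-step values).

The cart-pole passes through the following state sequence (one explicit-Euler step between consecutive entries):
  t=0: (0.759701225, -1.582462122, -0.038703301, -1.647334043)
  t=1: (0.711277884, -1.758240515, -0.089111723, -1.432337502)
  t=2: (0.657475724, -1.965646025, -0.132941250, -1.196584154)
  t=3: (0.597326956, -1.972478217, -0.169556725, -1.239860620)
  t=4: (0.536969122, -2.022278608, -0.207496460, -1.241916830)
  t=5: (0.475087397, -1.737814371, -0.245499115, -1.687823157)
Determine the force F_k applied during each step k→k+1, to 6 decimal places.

F_0 = -4.487497 N
F_1 = -5.428446 N
F_2 = -0.534923 N
F_3 = -1.713389 N
F_4 = 6.678654 N

step 0→1:
  ẍ = (ẋ'−ẋ)/dt = (-1.758240515−-1.582462122)/0.030600 = -5.744392
  θ̈ = (θ̇'−θ̇)/dt = (-1.432337502−-1.647334043)/0.030600 = 7.026031
  sinθ=-0.038694, cosθ=0.999251
  F = (M+m)·ẍ + m·l·cosθ·θ̈ − m·l·sinθ·θ̇² = -6.212761 + 1.699841 − -0.025423 = -4.487497
step 1→2:
  ẍ = (ẋ'−ẋ)/dt = (-1.965646025−-1.758240515)/0.030600 = -6.777958
  θ̈ = (θ̇'−θ̇)/dt = (-1.196584154−-1.432337502)/0.030600 = 7.704358
  sinθ=-0.088994, cosθ=0.996032
  F = (M+m)·ẍ + m·l·cosθ·θ̈ − m·l·sinθ·θ̇² = -7.330599 + 1.857947 − -0.044205 = -5.428446
step 2→3:
  ẍ = (ẋ'−ẋ)/dt = (-1.972478217−-1.965646025)/0.030600 = -0.223274
  θ̈ = (θ̇'−θ̇)/dt = (-1.239860620−-1.196584154)/0.030600 = -1.414264
  sinθ=-0.132550, cosθ=0.991176
  F = (M+m)·ẍ + m·l·cosθ·θ̈ − m·l·sinθ·θ̇² = -0.241479 + -0.339395 − -0.045950 = -0.534923
step 3→4:
  ẍ = (ẋ'−ẋ)/dt = (-2.022278608−-1.972478217)/0.030600 = -1.627464
  θ̈ = (θ̇'−θ̇)/dt = (-1.241916830−-1.239860620)/0.030600 = -0.067196
  sinθ=-0.168745, cosθ=0.985660
  F = (M+m)·ẍ + m·l·cosθ·θ̈ − m·l·sinθ·θ̇² = -1.760159 + -0.016036 − -0.062806 = -1.713389
step 4→5:
  ẍ = (ẋ'−ẋ)/dt = (-1.737814371−-2.022278608)/0.030600 = 9.296217
  θ̈ = (θ̇'−θ̇)/dt = (-1.687823157−-1.241916830)/0.030600 = -14.572102
  sinθ=-0.206011, cosθ=0.978550
  F = (M+m)·ẍ + m·l·cosθ·θ̈ − m·l·sinθ·θ̇² = 10.054184 + -3.452460 − -0.076930 = 6.678654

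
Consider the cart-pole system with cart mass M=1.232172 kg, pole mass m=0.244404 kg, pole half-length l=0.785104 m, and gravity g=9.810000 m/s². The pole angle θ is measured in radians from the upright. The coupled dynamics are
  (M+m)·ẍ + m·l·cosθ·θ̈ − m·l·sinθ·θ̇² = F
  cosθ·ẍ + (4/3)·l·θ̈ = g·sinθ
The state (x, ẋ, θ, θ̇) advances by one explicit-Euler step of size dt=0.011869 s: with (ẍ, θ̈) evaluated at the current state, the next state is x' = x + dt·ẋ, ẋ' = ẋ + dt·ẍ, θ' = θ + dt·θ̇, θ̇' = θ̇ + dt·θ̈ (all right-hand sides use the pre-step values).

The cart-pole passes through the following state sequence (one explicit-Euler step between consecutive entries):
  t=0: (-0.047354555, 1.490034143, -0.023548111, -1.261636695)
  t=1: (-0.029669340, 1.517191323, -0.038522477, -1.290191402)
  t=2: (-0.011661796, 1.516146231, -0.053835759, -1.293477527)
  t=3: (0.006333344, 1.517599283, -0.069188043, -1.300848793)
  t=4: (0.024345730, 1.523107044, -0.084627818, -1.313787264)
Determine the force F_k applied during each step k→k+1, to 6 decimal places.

F_0 = 2.924203 N
F_1 = -0.170801 N
F_2 = 0.079047 N
F_3 = 0.498975 N

step 0→1:
  ẍ = (ẋ'−ẋ)/dt = (1.517191323−1.490034143)/0.011869 = 2.288077
  θ̈ = (θ̇'−θ̇)/dt = (-1.290191402−-1.261636695)/0.011869 = -2.405822
  sinθ=-0.023546, cosθ=0.999723
  F = (M+m)·ẍ + m·l·cosθ·θ̈ − m·l·sinθ·θ̇² = 3.378519 + -0.461507 − -0.007192 = 2.924203
step 1→2:
  ẍ = (ẋ'−ẋ)/dt = (1.516146231−1.517191323)/0.011869 = -0.088052
  θ̈ = (θ̇'−θ̇)/dt = (-1.293477527−-1.290191402)/0.011869 = -0.276866
  sinθ=-0.038513, cosθ=0.999258
  F = (M+m)·ẍ + m·l·cosθ·θ̈ − m·l·sinθ·θ̇² = -0.130016 + -0.053086 − -0.012301 = -0.170801
step 2→3:
  ẍ = (ẋ'−ẋ)/dt = (1.517599283−1.516146231)/0.011869 = 0.122424
  θ̈ = (θ̇'−θ̇)/dt = (-1.300848793−-1.293477527)/0.011869 = -0.621052
  sinθ=-0.053810, cosθ=0.998551
  F = (M+m)·ẍ + m·l·cosθ·θ̈ − m·l·sinθ·θ̇² = 0.180769 + -0.118996 − -0.017275 = 0.079047
step 3→4:
  ẍ = (ẋ'−ẋ)/dt = (1.523107044−1.517599283)/0.011869 = 0.464046
  θ̈ = (θ̇'−θ̇)/dt = (-1.313787264−-1.300848793)/0.011869 = -1.090106
  sinθ=-0.069133, cosθ=0.997607
  F = (M+m)·ẍ + m·l·cosθ·θ̈ − m·l·sinθ·θ̇² = 0.685199 + -0.208672 − -0.022448 = 0.498975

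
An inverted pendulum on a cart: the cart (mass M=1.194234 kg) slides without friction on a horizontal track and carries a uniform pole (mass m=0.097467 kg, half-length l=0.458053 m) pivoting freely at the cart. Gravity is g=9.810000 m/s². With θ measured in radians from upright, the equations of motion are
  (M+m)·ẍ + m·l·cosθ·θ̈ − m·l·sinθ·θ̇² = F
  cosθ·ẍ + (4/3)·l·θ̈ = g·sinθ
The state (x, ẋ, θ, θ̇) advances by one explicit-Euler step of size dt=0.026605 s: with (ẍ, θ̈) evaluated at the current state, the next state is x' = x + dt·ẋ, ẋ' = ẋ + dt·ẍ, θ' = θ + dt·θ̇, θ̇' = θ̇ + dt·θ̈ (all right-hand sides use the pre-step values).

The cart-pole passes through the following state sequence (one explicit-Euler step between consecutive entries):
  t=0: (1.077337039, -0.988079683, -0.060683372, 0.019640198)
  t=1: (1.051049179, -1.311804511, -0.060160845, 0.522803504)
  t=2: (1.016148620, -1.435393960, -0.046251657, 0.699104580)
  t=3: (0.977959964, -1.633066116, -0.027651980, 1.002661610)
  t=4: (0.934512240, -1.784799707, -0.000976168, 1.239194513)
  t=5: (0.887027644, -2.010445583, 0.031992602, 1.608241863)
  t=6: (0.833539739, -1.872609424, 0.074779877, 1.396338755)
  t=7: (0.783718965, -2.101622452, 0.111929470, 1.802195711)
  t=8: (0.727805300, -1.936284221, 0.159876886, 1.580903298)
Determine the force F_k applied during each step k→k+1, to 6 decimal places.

step 0→1:
  ẍ = (ẋ'−ẋ)/dt = (-1.311804511−-0.988079683)/0.026605 = -12.167819
  θ̈ = (θ̇'−θ̇)/dt = (0.522803504−0.019640198)/0.026605 = 18.912359
  sinθ=-0.060646, cosθ=0.998159
  F = (M+m)·ẍ + m·l·cosθ·θ̈ − m·l·sinθ·θ̇² = -15.717184 + 0.842789 − -0.000001 = -14.874394
step 1→2:
  ẍ = (ẋ'−ẋ)/dt = (-1.435393960−-1.311804511)/0.026605 = -4.645347
  θ̈ = (θ̇'−θ̇)/dt = (0.699104580−0.522803504)/0.026605 = 6.626614
  sinθ=-0.060125, cosθ=0.998191
  F = (M+m)·ẍ + m·l·cosθ·θ̈ − m·l·sinθ·θ̇² = -6.000399 + 0.295310 − -0.000734 = -5.704355
step 2→3:
  ẍ = (ẋ'−ẋ)/dt = (-1.633066116−-1.435393960)/0.026605 = -7.429887
  θ̈ = (θ̇'−θ̇)/dt = (1.002661610−0.699104580)/0.026605 = 11.409774
  sinθ=-0.046235, cosθ=0.998931
  F = (M+m)·ẍ + m·l·cosθ·θ̈ − m·l·sinθ·θ̇² = -9.597193 + 0.508845 − -0.001009 = -9.087339
step 3→4:
  ẍ = (ẋ'−ẋ)/dt = (-1.784799707−-1.633066116)/0.026605 = -5.703198
  θ̈ = (θ̇'−θ̇)/dt = (1.239194513−1.002661610)/0.026605 = 8.890543
  sinθ=-0.027648, cosθ=0.999618
  F = (M+m)·ẍ + m·l·cosθ·θ̈ − m·l·sinθ·θ̇² = -7.366827 + 0.396767 − -0.001241 = -6.968819
step 4→5:
  ẍ = (ẋ'−ẋ)/dt = (-2.010445583−-1.784799707)/0.026605 = -8.481333
  θ̈ = (θ̇'−θ̇)/dt = (1.608241863−1.239194513)/0.026605 = 13.871353
  sinθ=-0.000976, cosθ=1.000000
  F = (M+m)·ẍ + m·l·cosθ·θ̈ − m·l·sinθ·θ̇² = -10.955347 + 0.619287 − -0.000067 = -10.335993
step 5→6:
  ẍ = (ẋ'−ẋ)/dt = (-1.872609424−-2.010445583)/0.026605 = 5.180837
  θ̈ = (θ̇'−θ̇)/dt = (1.396338755−1.608241863)/0.026605 = -7.964785
  sinθ=0.031987, cosθ=0.999488
  F = (M+m)·ẍ + m·l·cosθ·θ̈ − m·l·sinθ·θ̇² = 6.692092 + -0.355406 − 0.003694 = 6.332992
step 6→7:
  ẍ = (ẋ'−ẋ)/dt = (-2.101622452−-1.872609424)/0.026605 = -8.607894
  θ̈ = (θ̇'−θ̇)/dt = (1.802195711−1.396338755)/0.026605 = 15.254913
  sinθ=0.074710, cosθ=0.997205
  F = (M+m)·ẍ + m·l·cosθ·θ̈ − m·l·sinθ·θ̇² = -11.118826 + 0.679153 − 0.006503 = -10.446176
step 7→8:
  ẍ = (ẋ'−ẋ)/dt = (-1.936284221−-2.101622452)/0.026605 = 6.214555
  θ̈ = (θ̇'−θ̇)/dt = (1.580903298−1.802195711)/0.026605 = -8.317700
  sinθ=0.111696, cosθ=0.993742
  F = (M+m)·ẍ + m·l·cosθ·θ̈ − m·l·sinθ·θ̇² = 8.027347 + -0.369020 − 0.016196 = 7.642130

F_0 = -14.874394 N
F_1 = -5.704355 N
F_2 = -9.087339 N
F_3 = -6.968819 N
F_4 = -10.335993 N
F_5 = 6.332992 N
F_6 = -10.446176 N
F_7 = 7.642130 N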